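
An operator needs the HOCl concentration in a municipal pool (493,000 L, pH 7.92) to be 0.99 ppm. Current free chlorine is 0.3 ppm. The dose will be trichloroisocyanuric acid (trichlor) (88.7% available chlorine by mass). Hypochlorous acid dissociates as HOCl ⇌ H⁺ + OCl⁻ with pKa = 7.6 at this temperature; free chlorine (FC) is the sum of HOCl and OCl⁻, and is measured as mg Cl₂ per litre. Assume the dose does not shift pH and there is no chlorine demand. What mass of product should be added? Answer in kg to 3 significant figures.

1.53 kg

[OCl⁻]/[HOCl] = 10^(pH − pKa) = 10^(7.92 − 7.6) = 2.089; fraction as HOCl = 1/(1 + 2.089) = 0.3237.
Free chlorine required for 0.99 ppm HOCl: 0.99 / 0.3237 = 3.058 ppm.
FC to add: 3.058 − 0.3 = 2.758 mg/L as Cl₂.
Cl₂ equivalent: 2.758 mg/L × 493,000 L = 1360 g.
Product at 88.7% available Cl: 1360 / 0.887 = 1533 g.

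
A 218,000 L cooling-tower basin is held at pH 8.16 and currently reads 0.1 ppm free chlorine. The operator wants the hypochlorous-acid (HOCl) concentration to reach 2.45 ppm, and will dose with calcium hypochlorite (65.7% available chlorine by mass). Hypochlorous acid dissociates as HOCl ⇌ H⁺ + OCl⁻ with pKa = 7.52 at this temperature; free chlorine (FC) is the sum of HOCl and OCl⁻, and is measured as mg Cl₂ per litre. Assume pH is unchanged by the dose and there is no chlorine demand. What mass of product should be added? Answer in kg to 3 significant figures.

[OCl⁻]/[HOCl] = 10^(pH − pKa) = 10^(8.16 − 7.52) = 4.365; fraction as HOCl = 1/(1 + 4.365) = 0.1864.
Free chlorine required for 2.45 ppm HOCl: 2.45 / 0.1864 = 13.14 ppm.
FC to add: 13.14 − 0.1 = 13.04 mg/L as Cl₂.
Cl₂ equivalent: 13.04 mg/L × 218,000 L = 2844 g.
Product at 65.7% available Cl: 2844 / 0.657 = 4328 g.

4.33 kg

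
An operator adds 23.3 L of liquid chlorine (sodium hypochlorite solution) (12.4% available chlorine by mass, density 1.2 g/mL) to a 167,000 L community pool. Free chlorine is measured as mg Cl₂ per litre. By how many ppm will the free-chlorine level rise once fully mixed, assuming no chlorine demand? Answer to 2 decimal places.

Mass of solution: 23.3 L × 1000 mL/L × 1.2 g/mL = 27,960 g.
Available chlorine delivered: 27,960 g × 0.124 = 3467 g as Cl₂.
Concentration rise: 3467 g / 167,000 L = 20.76 mg/L = 20.76 ppm.

20.76 ppm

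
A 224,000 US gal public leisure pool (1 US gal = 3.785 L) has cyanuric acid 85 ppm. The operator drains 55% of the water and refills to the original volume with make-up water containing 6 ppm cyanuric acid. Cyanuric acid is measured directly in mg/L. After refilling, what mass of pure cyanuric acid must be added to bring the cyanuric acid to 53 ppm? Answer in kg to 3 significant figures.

Volume: 224,000 US gal × 3.785 L/gal = 847,840 L.
After draining 55% and refilling: 85 × 0.45 + 6 × 0.55 = 41.55 ppm.
Deficit to target: 53 − 41.55 = 11.45 mg/L.
Mass: 11.45 mg/L × 847,840 L = 9708 g cyanuric acid.

9.71 kg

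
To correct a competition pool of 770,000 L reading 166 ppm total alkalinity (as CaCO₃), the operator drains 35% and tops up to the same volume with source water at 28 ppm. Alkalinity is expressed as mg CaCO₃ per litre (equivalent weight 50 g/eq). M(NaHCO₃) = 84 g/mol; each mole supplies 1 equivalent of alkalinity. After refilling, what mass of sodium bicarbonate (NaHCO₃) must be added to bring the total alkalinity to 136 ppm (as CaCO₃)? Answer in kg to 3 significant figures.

After draining 35% and refilling: 166 × 0.65 + 28 × 0.35 = 117.7 ppm.
Deficit to target: 136 − 117.7 = 18.3 mg/L.
As CaCO₃: 18.3 mg/L × 770,000 L = 14,090 g; ÷ 50 g/eq ÷ 1 = 281.8 mol NaHCO₃.
Mass: 281.8 × 84 = 23,670 g.

23.7 kg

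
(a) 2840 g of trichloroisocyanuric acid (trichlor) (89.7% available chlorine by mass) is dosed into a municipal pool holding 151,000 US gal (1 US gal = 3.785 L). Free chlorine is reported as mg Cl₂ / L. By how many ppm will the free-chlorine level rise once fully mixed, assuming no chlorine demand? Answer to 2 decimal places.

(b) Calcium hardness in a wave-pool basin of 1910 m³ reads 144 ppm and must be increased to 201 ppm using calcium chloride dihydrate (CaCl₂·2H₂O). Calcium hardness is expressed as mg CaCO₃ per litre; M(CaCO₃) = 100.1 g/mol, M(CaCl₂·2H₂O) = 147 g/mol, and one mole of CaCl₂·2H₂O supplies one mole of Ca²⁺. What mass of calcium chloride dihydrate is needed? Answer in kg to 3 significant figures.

(a) Volume: 151,000 US gal × 3.785 L/gal = 571,535 L.
(a) Available chlorine delivered: 2840 g × 0.897 = 2547 g as Cl₂.
(a) Concentration rise: 2547 g / 571,535 L = 4.457 mg/L = 4.46 ppm.

(b) Volume: 1910 m³ = 1,910,000 L.
(b) Hardness to add: (201 − 144) = 57 mg/L as CaCO₃ × 1,910,000 L = 108,900 g as CaCO₃.
(b) Moles of Ca²⁺ (1 mol Ca²⁺ ≡ 1 mol CaCO₃): 108,900 / 100.1 g/mol = 1088 mol.
(b) Mass of CaCl₂·2H₂O: 1088 × 147 = 159,900 g.

(a) 4.46 ppm; (b) 160 kg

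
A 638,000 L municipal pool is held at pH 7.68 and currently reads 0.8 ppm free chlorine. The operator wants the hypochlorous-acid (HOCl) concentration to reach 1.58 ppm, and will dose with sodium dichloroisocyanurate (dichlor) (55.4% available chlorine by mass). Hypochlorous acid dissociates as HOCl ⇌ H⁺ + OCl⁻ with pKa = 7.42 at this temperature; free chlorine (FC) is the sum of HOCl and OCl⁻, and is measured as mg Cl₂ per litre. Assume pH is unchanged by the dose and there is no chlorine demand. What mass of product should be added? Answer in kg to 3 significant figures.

4.21 kg

[OCl⁻]/[HOCl] = 10^(pH − pKa) = 10^(7.68 − 7.42) = 1.82; fraction as HOCl = 1/(1 + 1.82) = 0.3546.
Free chlorine required for 1.58 ppm HOCl: 1.58 / 0.3546 = 4.455 ppm.
FC to add: 4.455 − 0.8 = 3.655 mg/L as Cl₂.
Cl₂ equivalent: 3.655 mg/L × 638,000 L = 2332 g.
Product at 55.4% available Cl: 2332 / 0.554 = 4209 g.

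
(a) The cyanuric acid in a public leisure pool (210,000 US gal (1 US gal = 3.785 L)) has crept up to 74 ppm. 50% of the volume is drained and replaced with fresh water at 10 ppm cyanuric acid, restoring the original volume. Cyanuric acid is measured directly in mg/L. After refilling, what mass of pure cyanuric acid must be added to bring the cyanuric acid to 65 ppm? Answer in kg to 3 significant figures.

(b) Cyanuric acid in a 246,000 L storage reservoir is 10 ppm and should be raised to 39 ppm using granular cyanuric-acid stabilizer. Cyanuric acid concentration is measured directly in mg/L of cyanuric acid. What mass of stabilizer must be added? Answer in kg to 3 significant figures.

(a) Volume: 210,000 US gal × 3.785 L/gal = 794,850 L.
(a) After draining 50% and refilling: 74 × 0.50 + 10 × 0.50 = 42 ppm.
(a) Deficit to target: 65 − 42 = 23 mg/L.
(a) Mass: 23 mg/L × 794,850 L = 18,280 g cyanuric acid.

(b) CYA to add: (39 − 10) = 29 mg/L × 246,000 L = 7134 g cyanuric acid.

(a) 18.3 kg; (b) 7.13 kg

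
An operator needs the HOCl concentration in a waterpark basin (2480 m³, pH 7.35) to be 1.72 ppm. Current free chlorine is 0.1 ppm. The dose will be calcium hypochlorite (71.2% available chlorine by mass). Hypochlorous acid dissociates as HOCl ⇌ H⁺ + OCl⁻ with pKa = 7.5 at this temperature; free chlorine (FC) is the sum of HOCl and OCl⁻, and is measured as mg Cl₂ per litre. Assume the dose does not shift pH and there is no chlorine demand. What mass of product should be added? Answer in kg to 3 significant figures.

9.88 kg

Volume: 2480 m³ = 2,480,000 L.
[OCl⁻]/[HOCl] = 10^(pH − pKa) = 10^(7.35 − 7.5) = 0.7079; fraction as HOCl = 1/(1 + 0.7079) = 0.5855.
Free chlorine required for 1.72 ppm HOCl: 1.72 / 0.5855 = 2.938 ppm.
FC to add: 2.938 − 0.1 = 2.838 mg/L as Cl₂.
Cl₂ equivalent: 2.838 mg/L × 2,480,000 L = 7037 g.
Product at 71.2% available Cl: 7037 / 0.712 = 9884 g.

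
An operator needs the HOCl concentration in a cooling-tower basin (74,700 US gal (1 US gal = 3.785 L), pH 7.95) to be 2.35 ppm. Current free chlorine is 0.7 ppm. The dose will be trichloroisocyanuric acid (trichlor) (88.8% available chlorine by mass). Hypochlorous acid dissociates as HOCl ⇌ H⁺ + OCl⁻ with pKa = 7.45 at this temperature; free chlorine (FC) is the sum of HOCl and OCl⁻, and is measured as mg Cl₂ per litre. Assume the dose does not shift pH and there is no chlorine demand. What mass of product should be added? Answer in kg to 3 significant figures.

Volume: 74,700 US gal × 3.785 L/gal = 282,740 L.
[OCl⁻]/[HOCl] = 10^(pH − pKa) = 10^(7.95 − 7.45) = 3.162; fraction as HOCl = 1/(1 + 3.162) = 0.2403.
Free chlorine required for 2.35 ppm HOCl: 2.35 / 0.2403 = 9.781 ppm.
FC to add: 9.781 − 0.7 = 9.081 mg/L as Cl₂.
Cl₂ equivalent: 9.081 mg/L × 282,740 L = 2568 g.
Product at 88.8% available Cl: 2568 / 0.888 = 2892 g.

2.89 kg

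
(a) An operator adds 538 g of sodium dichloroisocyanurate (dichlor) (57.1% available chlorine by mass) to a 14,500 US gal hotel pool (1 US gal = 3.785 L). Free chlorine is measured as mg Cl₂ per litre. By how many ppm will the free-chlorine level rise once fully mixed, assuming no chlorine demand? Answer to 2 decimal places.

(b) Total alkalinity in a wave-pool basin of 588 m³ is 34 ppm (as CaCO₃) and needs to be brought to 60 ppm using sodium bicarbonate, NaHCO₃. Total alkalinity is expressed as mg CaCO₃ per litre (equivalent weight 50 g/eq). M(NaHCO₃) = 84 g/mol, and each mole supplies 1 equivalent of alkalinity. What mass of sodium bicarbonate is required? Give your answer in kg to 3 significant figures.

(a) 5.60 ppm; (b) 25.7 kg

(a) Volume: 14,500 US gal × 3.785 L/gal = 54,882 L.
(a) Available chlorine delivered: 538 g × 0.571 = 307.2 g as Cl₂.
(a) Concentration rise: 307.2 g / 54,882 L = 5.597 mg/L = 5.60 ppm.

(b) Volume: 588 m³ = 588,000 L.
(b) Alkalinity to add: (60 − 34) = 26 mg/L as CaCO₃ × 588,000 L = 15,290 g as CaCO₃.
(b) Equivalents: 15,290 g ÷ 50 g/eq = 305.8 eq.
(b) NaHCO₃ supplies 1 eq per mole → 305.8 mol.
(b) Mass: 305.8 mol × 84 g/mol = 25,680 g.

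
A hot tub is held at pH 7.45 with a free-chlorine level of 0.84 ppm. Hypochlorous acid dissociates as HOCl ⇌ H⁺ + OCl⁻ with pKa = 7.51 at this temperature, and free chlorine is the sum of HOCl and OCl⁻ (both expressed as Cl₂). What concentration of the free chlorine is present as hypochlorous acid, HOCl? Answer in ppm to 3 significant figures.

[OCl⁻]/[HOCl] = 10^(pH − pKa) = 10^(7.45 − 7.51) = 10^-0.06 = 0.871.
Fraction as HOCl = 1 / (1 + 0.871) = 0.5345.
HOCl = 0.5345 × 0.84 ppm = 0.449 ppm.

0.449 ppm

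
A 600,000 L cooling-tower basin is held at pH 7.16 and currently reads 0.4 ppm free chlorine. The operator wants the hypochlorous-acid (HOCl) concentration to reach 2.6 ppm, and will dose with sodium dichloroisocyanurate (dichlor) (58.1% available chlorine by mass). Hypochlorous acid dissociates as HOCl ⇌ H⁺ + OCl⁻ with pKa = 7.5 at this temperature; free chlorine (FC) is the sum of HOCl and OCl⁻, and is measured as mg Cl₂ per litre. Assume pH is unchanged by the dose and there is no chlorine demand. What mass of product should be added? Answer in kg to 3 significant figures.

[OCl⁻]/[HOCl] = 10^(pH − pKa) = 10^(7.16 − 7.5) = 0.4571; fraction as HOCl = 1/(1 + 0.4571) = 0.6863.
Free chlorine required for 2.6 ppm HOCl: 2.6 / 0.6863 = 3.788 ppm.
FC to add: 3.788 − 0.4 = 3.388 mg/L as Cl₂.
Cl₂ equivalent: 3.388 mg/L × 600,000 L = 2033 g.
Product at 58.1% available Cl: 2033 / 0.581 = 3499 g.

3.50 kg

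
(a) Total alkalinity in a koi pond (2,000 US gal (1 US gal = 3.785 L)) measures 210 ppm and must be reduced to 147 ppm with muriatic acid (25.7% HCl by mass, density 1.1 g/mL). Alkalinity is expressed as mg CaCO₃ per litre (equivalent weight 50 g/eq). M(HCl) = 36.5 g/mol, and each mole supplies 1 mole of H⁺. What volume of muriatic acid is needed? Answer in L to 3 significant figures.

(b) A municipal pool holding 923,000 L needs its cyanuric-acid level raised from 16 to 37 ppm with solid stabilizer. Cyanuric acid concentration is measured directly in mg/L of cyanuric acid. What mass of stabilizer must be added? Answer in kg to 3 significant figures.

(a) 1.23 L; (b) 19.4 kg

(a) Volume: 2,000 US gal × 3.785 L/gal = 7,570 L.
(a) Alkalinity to neutralize: (210 − 147) = 63 mg/L as CaCO₃ × 7,570 L = 476.9 g as CaCO₃.
(a) Equivalents of H⁺ required: 476.9 ÷ 50 g/eq = 9.538 eq = 9.538 mol HCl.
(a) Mass of HCl: 9.538 × 36.5 = 348.1 g.
(a) Mass of 25.7% solution: 348.1 / 0.257 = 1355 g.
(a) Volume: 1355 g ÷ 1.1 g/mL = 1231 mL.

(b) CYA to add: (37 − 16) = 21 mg/L × 923,000 L = 19,380 g cyanuric acid.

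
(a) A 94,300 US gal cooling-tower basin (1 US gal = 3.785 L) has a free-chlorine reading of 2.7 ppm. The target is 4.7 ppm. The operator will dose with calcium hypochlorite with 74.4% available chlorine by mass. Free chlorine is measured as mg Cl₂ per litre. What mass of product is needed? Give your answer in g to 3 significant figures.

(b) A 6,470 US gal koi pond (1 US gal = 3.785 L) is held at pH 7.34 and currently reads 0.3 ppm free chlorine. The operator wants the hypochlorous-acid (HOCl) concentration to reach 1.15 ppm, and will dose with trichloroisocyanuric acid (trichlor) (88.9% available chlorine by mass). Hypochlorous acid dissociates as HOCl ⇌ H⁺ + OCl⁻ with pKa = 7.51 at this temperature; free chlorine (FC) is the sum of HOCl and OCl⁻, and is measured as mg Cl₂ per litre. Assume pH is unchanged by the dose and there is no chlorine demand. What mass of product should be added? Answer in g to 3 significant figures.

(a) Volume: 94,300 US gal × 3.785 L/gal = 356,926 L.
(a) Chlorine deficit: 4.7 − 2.7 = 2 ppm = 2 mg/L as Cl₂.
(a) Cl₂ equivalent needed: 2 mg/L × 356,926 L = 713,900 mg = 713.9 g.
(a) Product at 74.4% available chlorine: 713.9 / 0.744 = 959.5 g.

(b) Volume: 6,470 US gal × 3.785 L/gal = 24,489 L.
(b) [OCl⁻]/[HOCl] = 10^(pH − pKa) = 10^(7.34 − 7.51) = 0.6761; fraction as HOCl = 1/(1 + 0.6761) = 0.5966.
(b) Free chlorine required for 1.15 ppm HOCl: 1.15 / 0.5966 = 1.927 ppm.
(b) FC to add: 1.927 − 0.3 = 1.627 mg/L as Cl₂.
(b) Cl₂ equivalent: 1.627 mg/L × 24,489 L = 39.86 g.
(b) Product at 88.9% available Cl: 39.86 / 0.889 = 44.83 g.

(a) 959 g; (b) 44.8 g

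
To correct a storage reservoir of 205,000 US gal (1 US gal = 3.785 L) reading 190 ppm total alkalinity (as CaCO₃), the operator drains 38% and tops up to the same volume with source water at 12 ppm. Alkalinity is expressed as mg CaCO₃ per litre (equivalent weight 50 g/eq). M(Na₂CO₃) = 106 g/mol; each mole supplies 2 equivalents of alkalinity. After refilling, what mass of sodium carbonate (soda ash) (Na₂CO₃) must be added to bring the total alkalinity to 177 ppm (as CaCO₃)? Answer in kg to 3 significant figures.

44.9 kg

Volume: 205,000 US gal × 3.785 L/gal = 775,925 L.
After draining 38% and refilling: 190 × 0.62 + 12 × 0.38 = 122.36 ppm.
Deficit to target: 177 − 122.36 = 54.64 mg/L.
As CaCO₃: 54.64 mg/L × 775,925 L = 42,400 g; ÷ 50 g/eq ÷ 2 = 424 mol Na₂CO₃.
Mass: 424 × 106 = 44,940 g.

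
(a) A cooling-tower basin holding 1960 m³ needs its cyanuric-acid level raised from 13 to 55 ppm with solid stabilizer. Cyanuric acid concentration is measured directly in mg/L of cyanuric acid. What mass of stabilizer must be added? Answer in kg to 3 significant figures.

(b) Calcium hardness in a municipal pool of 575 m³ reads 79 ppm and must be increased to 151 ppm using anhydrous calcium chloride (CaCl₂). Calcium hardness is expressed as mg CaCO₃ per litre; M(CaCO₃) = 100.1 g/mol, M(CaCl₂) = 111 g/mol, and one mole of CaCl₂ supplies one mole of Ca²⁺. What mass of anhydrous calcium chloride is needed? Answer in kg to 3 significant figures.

(a) Volume: 1960 m³ = 1,960,000 L.
(a) CYA to add: (55 − 13) = 42 mg/L × 1,960,000 L = 82,320 g cyanuric acid.

(b) Volume: 575 m³ = 575,000 L.
(b) Hardness to add: (151 − 79) = 72 mg/L as CaCO₃ × 575,000 L = 41,400 g as CaCO₃.
(b) Moles of Ca²⁺ (1 mol Ca²⁺ ≡ 1 mol CaCO₃): 41,400 / 100.1 g/mol = 413.6 mol.
(b) Mass of CaCl₂: 413.6 × 111 = 45,910 g.

(a) 82.3 kg; (b) 45.9 kg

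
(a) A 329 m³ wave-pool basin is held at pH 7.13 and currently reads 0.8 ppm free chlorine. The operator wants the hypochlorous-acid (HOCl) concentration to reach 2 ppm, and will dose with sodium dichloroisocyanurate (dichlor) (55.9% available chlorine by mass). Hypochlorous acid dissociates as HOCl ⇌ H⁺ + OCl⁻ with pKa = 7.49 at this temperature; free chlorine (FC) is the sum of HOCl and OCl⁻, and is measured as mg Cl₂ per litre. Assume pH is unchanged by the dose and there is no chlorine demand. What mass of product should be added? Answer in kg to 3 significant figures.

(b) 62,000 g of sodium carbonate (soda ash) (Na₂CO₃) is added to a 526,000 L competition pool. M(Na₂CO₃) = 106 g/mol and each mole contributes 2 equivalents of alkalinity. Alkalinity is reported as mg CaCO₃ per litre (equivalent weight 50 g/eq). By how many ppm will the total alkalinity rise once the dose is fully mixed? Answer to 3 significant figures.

(a) 1.22 kg; (b) 111 ppm

(a) Volume: 329 m³ = 329,000 L.
(a) [OCl⁻]/[HOCl] = 10^(pH − pKa) = 10^(7.13 − 7.49) = 0.4365; fraction as HOCl = 1/(1 + 0.4365) = 0.6961.
(a) Free chlorine required for 2 ppm HOCl: 2 / 0.6961 = 2.873 ppm.
(a) FC to add: 2.873 − 0.8 = 2.073 mg/L as Cl₂.
(a) Cl₂ equivalent: 2.073 mg/L × 329,000 L = 682 g.
(a) Product at 55.9% available Cl: 682 / 0.559 = 1220 g.

(b) Moles of Na₂CO₃: 62,000 g ÷ 106 g/mol = 584.9 mol → 1170 eq of alkalinity.
(b) As CaCO₃: 1170 eq × 50 g/eq = 58,490 g.
(b) Rise: 58,490 g / 526,000 L × 1000 = 111.2 mg/L.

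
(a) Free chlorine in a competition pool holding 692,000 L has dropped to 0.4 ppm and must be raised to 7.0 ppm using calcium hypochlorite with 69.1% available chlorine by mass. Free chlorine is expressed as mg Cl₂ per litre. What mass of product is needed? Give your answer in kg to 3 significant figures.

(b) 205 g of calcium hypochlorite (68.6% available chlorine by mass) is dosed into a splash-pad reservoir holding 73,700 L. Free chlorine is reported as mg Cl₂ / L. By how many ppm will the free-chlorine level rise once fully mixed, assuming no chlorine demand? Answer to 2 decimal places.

(a) 6.61 kg; (b) 1.91 ppm

(a) Chlorine deficit: 7.0 − 0.4 = 6.6 ppm = 6.6 mg/L as Cl₂.
(a) Cl₂ equivalent needed: 6.6 mg/L × 692,000 L = 4,567,000 mg = 4567 g.
(a) Product at 69.1% available chlorine: 4567 / 0.691 = 6610 g.

(b) Available chlorine delivered: 205 g × 0.686 = 140.6 g as Cl₂.
(b) Concentration rise: 140.6 g / 73,700 L = 1.908 mg/L = 1.91 ppm.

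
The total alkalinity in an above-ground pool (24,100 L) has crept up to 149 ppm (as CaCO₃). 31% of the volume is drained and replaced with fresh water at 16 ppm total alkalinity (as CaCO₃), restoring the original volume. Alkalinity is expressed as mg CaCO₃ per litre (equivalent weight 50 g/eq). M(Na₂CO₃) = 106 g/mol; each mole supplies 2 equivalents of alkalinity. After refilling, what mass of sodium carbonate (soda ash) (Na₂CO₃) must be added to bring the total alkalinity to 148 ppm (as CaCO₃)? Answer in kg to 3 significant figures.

After draining 31% and refilling: 149 × 0.69 + 16 × 0.31 = 107.77 ppm.
Deficit to target: 148 − 107.77 = 40.23 mg/L.
As CaCO₃: 40.23 mg/L × 24,100 L = 969.5 g; ÷ 50 g/eq ÷ 2 = 9.695 mol Na₂CO₃.
Mass: 9.695 × 106 = 1028 g.

1.03 kg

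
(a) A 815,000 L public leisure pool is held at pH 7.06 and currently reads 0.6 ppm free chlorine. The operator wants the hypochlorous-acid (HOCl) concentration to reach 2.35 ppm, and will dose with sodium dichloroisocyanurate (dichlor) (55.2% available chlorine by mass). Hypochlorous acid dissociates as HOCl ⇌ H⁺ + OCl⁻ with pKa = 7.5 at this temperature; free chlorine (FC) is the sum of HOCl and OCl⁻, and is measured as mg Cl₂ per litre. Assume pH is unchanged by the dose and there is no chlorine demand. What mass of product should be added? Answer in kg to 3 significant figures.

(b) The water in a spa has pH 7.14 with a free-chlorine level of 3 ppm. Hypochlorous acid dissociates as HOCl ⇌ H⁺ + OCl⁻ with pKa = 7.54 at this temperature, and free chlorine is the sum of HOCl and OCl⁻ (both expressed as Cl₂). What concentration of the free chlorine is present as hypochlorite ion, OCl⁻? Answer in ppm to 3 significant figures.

(a) [OCl⁻]/[HOCl] = 10^(pH − pKa) = 10^(7.06 − 7.5) = 0.3631; fraction as HOCl = 1/(1 + 0.3631) = 0.7336.
(a) Free chlorine required for 2.35 ppm HOCl: 2.35 / 0.7336 = 3.203 ppm.
(a) FC to add: 3.203 − 0.6 = 2.603 mg/L as Cl₂.
(a) Cl₂ equivalent: 2.603 mg/L × 815,000 L = 2122 g.
(a) Product at 55.2% available Cl: 2122 / 0.552 = 3844 g.

(b) [OCl⁻]/[HOCl] = 10^(pH − pKa) = 10^(7.14 − 7.54) = 10^-0.40 = 0.3981.
(b) Fraction as HOCl = 1 / (1 + 0.3981) = 0.7153.
(b) OCl⁻ = (1 − 0.7153) × 3 ppm = 0.8542 ppm.

(a) 3.84 kg; (b) 0.854 ppm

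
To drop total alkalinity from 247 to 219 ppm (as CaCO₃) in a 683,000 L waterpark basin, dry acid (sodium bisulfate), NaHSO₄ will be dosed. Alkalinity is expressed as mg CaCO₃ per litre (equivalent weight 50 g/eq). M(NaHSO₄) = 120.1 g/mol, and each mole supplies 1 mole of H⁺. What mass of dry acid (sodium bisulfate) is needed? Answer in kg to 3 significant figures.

45.9 kg

Alkalinity to neutralize: (247 − 219) = 28 mg/L as CaCO₃ × 683,000 L = 19,120 g as CaCO₃.
Equivalents of H⁺ required: 19,120 ÷ 50 g/eq = 382.5 eq = 382.5 mol NaHSO₄.
Mass of NaHSO₄: 382.5 × 120.1 = 45,940 g.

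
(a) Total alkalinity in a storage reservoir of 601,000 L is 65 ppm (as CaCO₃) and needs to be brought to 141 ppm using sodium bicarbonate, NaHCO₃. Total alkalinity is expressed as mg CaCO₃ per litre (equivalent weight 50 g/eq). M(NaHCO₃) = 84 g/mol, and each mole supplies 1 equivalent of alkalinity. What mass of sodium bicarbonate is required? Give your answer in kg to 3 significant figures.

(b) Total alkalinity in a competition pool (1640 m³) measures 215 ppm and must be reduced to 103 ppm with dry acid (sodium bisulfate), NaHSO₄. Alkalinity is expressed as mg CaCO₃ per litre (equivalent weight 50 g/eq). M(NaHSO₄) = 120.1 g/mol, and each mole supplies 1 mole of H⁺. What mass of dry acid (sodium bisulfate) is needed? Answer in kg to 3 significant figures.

(a) 76.7 kg; (b) 441 kg

(a) Alkalinity to add: (141 − 65) = 76 mg/L as CaCO₃ × 601,000 L = 45,680 g as CaCO₃.
(a) Equivalents: 45,680 g ÷ 50 g/eq = 913.5 eq.
(a) NaHCO₃ supplies 1 eq per mole → 913.5 mol.
(a) Mass: 913.5 mol × 84 g/mol = 76,740 g.

(b) Volume: 1640 m³ = 1,640,000 L.
(b) Alkalinity to neutralize: (215 − 103) = 112 mg/L as CaCO₃ × 1,640,000 L = 183,700 g as CaCO₃.
(b) Equivalents of H⁺ required: 183,700 ÷ 50 g/eq = 3674 eq = 3674 mol NaHSO₄.
(b) Mass of NaHSO₄: 3674 × 120.1 = 441,200 g.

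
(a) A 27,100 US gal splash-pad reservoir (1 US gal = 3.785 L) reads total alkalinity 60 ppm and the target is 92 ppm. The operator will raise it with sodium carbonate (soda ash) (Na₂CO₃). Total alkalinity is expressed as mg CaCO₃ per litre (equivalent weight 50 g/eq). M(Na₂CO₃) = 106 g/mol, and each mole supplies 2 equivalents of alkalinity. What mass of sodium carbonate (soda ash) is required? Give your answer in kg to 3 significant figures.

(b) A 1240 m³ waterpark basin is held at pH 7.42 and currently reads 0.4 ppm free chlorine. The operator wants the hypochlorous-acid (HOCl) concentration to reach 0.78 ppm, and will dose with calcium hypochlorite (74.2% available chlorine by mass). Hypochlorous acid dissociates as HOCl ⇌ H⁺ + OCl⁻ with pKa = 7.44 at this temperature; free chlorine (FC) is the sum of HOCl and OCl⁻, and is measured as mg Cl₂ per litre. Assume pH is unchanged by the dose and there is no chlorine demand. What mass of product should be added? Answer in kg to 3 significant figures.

(a) Volume: 27,100 US gal × 3.785 L/gal = 102,574 L.
(a) Alkalinity to add: (92 − 60) = 32 mg/L as CaCO₃ × 102,574 L = 3282 g as CaCO₃.
(a) Equivalents: 3282 g ÷ 50 g/eq = 65.65 eq.
(a) Each mole of Na₂CO₃ supplies 2 eq, so 65.65 / 2 = 32.82 mol.
(a) Mass: 32.82 mol × 106 g/mol = 3479 g.

(b) Volume: 1240 m³ = 1,240,000 L.
(b) [OCl⁻]/[HOCl] = 10^(pH − pKa) = 10^(7.42 − 7.44) = 0.955; fraction as HOCl = 1/(1 + 0.955) = 0.5115.
(b) Free chlorine required for 0.78 ppm HOCl: 0.78 / 0.5115 = 1.525 ppm.
(b) FC to add: 1.525 − 0.4 = 1.125 mg/L as Cl₂.
(b) Cl₂ equivalent: 1.125 mg/L × 1,240,000 L = 1395 g.
(b) Product at 74.2% available Cl: 1395 / 0.742 = 1880 g.

(a) 3.48 kg; (b) 1.88 kg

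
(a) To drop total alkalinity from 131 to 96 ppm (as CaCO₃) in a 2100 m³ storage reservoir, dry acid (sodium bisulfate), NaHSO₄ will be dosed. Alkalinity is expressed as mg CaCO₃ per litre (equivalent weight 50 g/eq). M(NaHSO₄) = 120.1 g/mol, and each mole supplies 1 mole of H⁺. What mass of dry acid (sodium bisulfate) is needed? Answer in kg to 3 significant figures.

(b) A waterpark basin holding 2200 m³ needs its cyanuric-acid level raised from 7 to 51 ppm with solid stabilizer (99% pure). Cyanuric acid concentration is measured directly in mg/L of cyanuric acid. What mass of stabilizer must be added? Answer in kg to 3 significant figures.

(a) Volume: 2100 m³ = 2,100,000 L.
(a) Alkalinity to neutralize: (131 − 96) = 35 mg/L as CaCO₃ × 2,100,000 L = 73,500 g as CaCO₃.
(a) Equivalents of H⁺ required: 73,500 ÷ 50 g/eq = 1470 eq = 1470 mol NaHSO₄.
(a) Mass of NaHSO₄: 1470 × 120.1 = 176,500 g.

(b) Volume: 2200 m³ = 2,200,000 L.
(b) CYA to add: (51 − 7) = 44 mg/L × 2,200,000 L = 96,800 g cyanuric acid.
(b) At 99% purity: 96,800 / 0.99 = 97,780 g product.

(a) 177 kg; (b) 97.8 kg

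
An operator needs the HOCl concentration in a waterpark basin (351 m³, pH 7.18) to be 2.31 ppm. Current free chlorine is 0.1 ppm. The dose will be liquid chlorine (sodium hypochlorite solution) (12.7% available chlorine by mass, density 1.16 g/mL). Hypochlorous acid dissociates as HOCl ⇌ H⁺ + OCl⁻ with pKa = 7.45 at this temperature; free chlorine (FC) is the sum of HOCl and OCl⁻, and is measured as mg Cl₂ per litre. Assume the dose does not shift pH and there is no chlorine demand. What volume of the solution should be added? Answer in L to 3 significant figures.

Volume: 351 m³ = 351,000 L.
[OCl⁻]/[HOCl] = 10^(pH − pKa) = 10^(7.18 − 7.45) = 0.537; fraction as HOCl = 1/(1 + 0.537) = 0.6506.
Free chlorine required for 2.31 ppm HOCl: 2.31 / 0.6506 = 3.551 ppm.
FC to add: 3.551 − 0.1 = 3.451 mg/L as Cl₂.
Cl₂ equivalent: 3.451 mg/L × 351,000 L = 1211 g.
Product at 12.7% available Cl: 1211 / 0.127 = 9537 g.
Volume: 9537 g ÷ 1.16 g/mL = 8221 mL.

8.22 L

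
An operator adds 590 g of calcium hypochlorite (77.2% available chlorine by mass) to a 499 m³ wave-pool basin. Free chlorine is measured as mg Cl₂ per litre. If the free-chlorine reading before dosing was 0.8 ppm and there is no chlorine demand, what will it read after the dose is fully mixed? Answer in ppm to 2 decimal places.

1.71 ppm

Volume: 499 m³ = 499,000 L.
Available chlorine delivered: 590 g × 0.772 = 455.5 g as Cl₂.
Concentration rise: 455.5 g / 499,000 L = 0.9128 mg/L = 0.91 ppm.
Final FC: 0.8 + 0.91 = 1.71 ppm.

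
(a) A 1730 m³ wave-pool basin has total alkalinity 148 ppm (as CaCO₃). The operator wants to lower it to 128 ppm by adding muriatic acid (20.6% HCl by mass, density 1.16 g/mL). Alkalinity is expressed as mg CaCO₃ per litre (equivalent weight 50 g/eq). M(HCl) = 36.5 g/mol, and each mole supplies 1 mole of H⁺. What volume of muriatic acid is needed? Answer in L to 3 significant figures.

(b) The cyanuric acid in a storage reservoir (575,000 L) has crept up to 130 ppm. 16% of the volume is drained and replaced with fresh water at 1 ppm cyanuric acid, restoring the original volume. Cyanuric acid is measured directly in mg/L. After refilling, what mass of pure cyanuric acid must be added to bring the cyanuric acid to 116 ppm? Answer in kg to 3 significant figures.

(a) 106 L; (b) 3.82 kg

(a) Volume: 1730 m³ = 1,730,000 L.
(a) Alkalinity to neutralize: (148 − 128) = 20 mg/L as CaCO₃ × 1,730,000 L = 34,600 g as CaCO₃.
(a) Equivalents of H⁺ required: 34,600 ÷ 50 g/eq = 692 eq = 692 mol HCl.
(a) Mass of HCl: 692 × 36.5 = 25,260 g.
(a) Mass of 20.6% solution: 25,260 / 0.206 = 122,600 g.
(a) Volume: 122,600 g ÷ 1.16 g/mL = 105,700 mL.

(b) After draining 16% and refilling: 130 × 0.84 + 1 × 0.16 = 109.36 ppm.
(b) Deficit to target: 116 − 109.36 = 6.64 mg/L.
(b) Mass: 6.64 mg/L × 575,000 L = 3818 g cyanuric acid.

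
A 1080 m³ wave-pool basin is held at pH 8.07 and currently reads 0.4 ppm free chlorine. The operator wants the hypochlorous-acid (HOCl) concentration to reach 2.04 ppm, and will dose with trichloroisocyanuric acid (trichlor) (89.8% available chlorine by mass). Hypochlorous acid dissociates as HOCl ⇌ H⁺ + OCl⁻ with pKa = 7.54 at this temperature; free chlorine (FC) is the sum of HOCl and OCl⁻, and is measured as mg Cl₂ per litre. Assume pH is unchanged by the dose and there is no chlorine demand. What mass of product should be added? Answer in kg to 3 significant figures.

10.3 kg

Volume: 1080 m³ = 1,080,000 L.
[OCl⁻]/[HOCl] = 10^(pH − pKa) = 10^(8.07 − 7.54) = 3.388; fraction as HOCl = 1/(1 + 3.388) = 0.2279.
Free chlorine required for 2.04 ppm HOCl: 2.04 / 0.2279 = 8.952 ppm.
FC to add: 8.952 − 0.4 = 8.552 mg/L as Cl₂.
Cl₂ equivalent: 8.552 mg/L × 1,080,000 L = 9237 g.
Product at 89.8% available Cl: 9237 / 0.898 = 10,290 g.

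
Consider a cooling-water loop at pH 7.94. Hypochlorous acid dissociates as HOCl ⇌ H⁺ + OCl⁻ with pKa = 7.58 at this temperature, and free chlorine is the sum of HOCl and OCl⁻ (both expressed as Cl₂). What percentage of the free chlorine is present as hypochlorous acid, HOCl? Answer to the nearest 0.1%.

[OCl⁻]/[HOCl] = 10^(pH − pKa) = 10^(7.94 − 7.58) = 10^0.36 = 2.291.
Fraction as HOCl = 1 / (1 + 2.291) = 0.3039.

30.4%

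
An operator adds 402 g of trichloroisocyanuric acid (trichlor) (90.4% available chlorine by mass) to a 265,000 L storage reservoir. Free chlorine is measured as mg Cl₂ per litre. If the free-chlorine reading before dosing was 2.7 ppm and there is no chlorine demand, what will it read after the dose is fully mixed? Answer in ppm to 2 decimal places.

Available chlorine delivered: 402 g × 0.904 = 363.4 g as Cl₂.
Concentration rise: 363.4 g / 265,000 L = 1.371 mg/L = 1.37 ppm.
Final FC: 2.7 + 1.37 = 4.07 ppm.

4.07 ppm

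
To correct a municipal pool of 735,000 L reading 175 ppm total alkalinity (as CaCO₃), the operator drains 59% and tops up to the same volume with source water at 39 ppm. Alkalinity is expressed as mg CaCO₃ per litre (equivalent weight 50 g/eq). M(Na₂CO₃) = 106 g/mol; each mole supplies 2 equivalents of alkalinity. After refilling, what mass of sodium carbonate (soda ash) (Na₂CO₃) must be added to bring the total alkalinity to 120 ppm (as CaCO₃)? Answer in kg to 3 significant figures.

19.7 kg

After draining 59% and refilling: 175 × 0.41 + 39 × 0.59 = 94.76 ppm.
Deficit to target: 120 − 94.76 = 25.24 mg/L.
As CaCO₃: 25.24 mg/L × 735,000 L = 18,550 g; ÷ 50 g/eq ÷ 2 = 185.5 mol Na₂CO₃.
Mass: 185.5 × 106 = 19,660 g.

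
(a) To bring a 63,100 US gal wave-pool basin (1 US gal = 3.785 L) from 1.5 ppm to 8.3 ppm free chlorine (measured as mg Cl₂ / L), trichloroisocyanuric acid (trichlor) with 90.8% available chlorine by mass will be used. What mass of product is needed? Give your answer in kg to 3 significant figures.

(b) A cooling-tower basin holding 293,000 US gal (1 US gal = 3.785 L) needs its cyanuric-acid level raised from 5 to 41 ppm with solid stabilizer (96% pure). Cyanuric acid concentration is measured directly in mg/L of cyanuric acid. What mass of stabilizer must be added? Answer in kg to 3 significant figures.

(a) 1.79 kg; (b) 41.6 kg

(a) Volume: 63,100 US gal × 3.785 L/gal = 238,834 L.
(a) Chlorine deficit: 8.3 − 1.5 = 6.8 ppm = 6.8 mg/L as Cl₂.
(a) Cl₂ equivalent needed: 6.8 mg/L × 238,834 L = 1,624,000 mg = 1624 g.
(a) Product at 90.8% available chlorine: 1624 / 0.908 = 1789 g.

(b) Volume: 293,000 US gal × 3.785 L/gal = 1,109,005 L.
(b) CYA to add: (41 − 5) = 36 mg/L × 1,109,005 L = 39,920 g cyanuric acid.
(b) At 96% purity: 39,920 / 0.96 = 41,590 g product.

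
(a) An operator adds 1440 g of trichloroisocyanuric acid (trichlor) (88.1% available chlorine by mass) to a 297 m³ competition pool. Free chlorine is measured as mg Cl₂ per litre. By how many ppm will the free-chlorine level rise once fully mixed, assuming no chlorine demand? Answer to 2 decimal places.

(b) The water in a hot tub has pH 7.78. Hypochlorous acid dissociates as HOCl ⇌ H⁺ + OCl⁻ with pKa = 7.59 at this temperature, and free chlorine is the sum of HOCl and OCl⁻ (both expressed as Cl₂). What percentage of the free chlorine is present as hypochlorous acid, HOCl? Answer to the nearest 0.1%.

(a) Volume: 297 m³ = 297,000 L.
(a) Available chlorine delivered: 1440 g × 0.881 = 1269 g as Cl₂.
(a) Concentration rise: 1269 g / 297,000 L = 4.272 mg/L = 4.27 ppm.

(b) [OCl⁻]/[HOCl] = 10^(pH − pKa) = 10^(7.78 − 7.59) = 10^0.19 = 1.549.
(b) Fraction as HOCl = 1 / (1 + 1.549) = 0.3923.

(a) 4.27 ppm; (b) 39.2%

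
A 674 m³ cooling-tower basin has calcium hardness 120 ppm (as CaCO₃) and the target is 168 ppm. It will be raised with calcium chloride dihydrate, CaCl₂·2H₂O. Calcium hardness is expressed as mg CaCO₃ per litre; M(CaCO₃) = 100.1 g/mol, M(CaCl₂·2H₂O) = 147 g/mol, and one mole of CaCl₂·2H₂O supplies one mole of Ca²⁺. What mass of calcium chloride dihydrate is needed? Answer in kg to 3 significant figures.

Volume: 674 m³ = 674,000 L.
Hardness to add: (168 − 120) = 48 mg/L as CaCO₃ × 674,000 L = 32,350 g as CaCO₃.
Moles of Ca²⁺ (1 mol Ca²⁺ ≡ 1 mol CaCO₃): 32,350 / 100.1 g/mol = 323.2 mol.
Mass of CaCl₂·2H₂O: 323.2 × 147 = 47,510 g.

47.5 kg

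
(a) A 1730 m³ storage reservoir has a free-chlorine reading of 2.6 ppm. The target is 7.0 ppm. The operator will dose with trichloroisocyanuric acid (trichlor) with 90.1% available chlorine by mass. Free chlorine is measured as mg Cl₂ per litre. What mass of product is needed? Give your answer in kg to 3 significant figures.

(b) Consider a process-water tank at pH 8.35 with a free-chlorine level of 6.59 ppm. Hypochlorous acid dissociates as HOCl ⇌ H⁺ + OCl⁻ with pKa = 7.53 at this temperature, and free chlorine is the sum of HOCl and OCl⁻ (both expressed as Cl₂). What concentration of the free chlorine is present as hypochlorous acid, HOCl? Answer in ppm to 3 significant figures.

(a) Volume: 1730 m³ = 1,730,000 L.
(a) Chlorine deficit: 7.0 − 2.6 = 4.4 ppm = 4.4 mg/L as Cl₂.
(a) Cl₂ equivalent needed: 4.4 mg/L × 1,730,000 L = 7,612,000 mg = 7612 g.
(a) Product at 90.1% available chlorine: 7612 / 0.901 = 8448 g.

(b) [OCl⁻]/[HOCl] = 10^(pH − pKa) = 10^(8.35 − 7.53) = 10^0.82 = 6.607.
(b) Fraction as HOCl = 1 / (1 + 6.607) = 0.1315.
(b) HOCl = 0.1315 × 6.59 ppm = 0.8663 ppm.

(a) 8.45 kg; (b) 0.866 ppm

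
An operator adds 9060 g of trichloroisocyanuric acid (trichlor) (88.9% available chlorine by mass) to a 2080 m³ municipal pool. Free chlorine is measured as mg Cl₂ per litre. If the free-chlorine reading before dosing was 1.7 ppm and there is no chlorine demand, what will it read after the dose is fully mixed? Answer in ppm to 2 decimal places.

Volume: 2080 m³ = 2,080,000 L.
Available chlorine delivered: 9060 g × 0.889 = 8054 g as Cl₂.
Concentration rise: 8054 g / 2,080,000 L = 3.872 mg/L = 3.87 ppm.
Final FC: 1.7 + 3.87 = 5.57 ppm.

5.57 ppm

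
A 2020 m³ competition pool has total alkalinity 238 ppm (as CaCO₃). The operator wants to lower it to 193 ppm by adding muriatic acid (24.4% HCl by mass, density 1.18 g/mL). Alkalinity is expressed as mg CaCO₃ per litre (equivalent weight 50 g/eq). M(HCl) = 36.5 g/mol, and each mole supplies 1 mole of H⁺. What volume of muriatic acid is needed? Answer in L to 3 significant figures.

230 L

Volume: 2020 m³ = 2,020,000 L.
Alkalinity to neutralize: (238 − 193) = 45 mg/L as CaCO₃ × 2,020,000 L = 90,900 g as CaCO₃.
Equivalents of H⁺ required: 90,900 ÷ 50 g/eq = 1818 eq = 1818 mol HCl.
Mass of HCl: 1818 × 36.5 = 66,360 g.
Mass of 24.4% solution: 66,360 / 0.244 = 272,000 g.
Volume: 272,000 g ÷ 1.18 g/mL = 230,500 mL.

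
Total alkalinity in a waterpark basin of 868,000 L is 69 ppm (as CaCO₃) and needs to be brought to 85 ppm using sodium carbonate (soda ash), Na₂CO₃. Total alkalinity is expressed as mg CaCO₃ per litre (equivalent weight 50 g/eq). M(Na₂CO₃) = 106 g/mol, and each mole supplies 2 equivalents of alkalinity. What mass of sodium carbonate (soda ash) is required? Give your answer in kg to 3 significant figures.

14.7 kg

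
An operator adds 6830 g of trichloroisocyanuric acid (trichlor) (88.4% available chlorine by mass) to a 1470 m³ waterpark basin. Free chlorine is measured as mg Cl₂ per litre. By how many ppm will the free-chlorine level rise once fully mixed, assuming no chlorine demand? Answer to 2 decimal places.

4.11 ppm

Volume: 1470 m³ = 1,470,000 L.
Available chlorine delivered: 6830 g × 0.884 = 6038 g as Cl₂.
Concentration rise: 6038 g / 1,470,000 L = 4.107 mg/L = 4.11 ppm.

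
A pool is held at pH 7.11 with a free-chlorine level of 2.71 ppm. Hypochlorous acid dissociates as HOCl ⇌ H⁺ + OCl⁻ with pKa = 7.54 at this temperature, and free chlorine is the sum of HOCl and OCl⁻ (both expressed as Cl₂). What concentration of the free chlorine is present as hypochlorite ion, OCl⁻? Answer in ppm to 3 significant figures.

0.734 ppm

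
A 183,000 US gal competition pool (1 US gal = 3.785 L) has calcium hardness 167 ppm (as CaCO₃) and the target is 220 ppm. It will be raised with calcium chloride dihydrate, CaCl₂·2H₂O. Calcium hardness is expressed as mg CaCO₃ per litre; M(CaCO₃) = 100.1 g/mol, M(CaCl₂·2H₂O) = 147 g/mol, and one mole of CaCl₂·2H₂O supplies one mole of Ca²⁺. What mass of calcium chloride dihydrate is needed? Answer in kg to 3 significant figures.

53.9 kg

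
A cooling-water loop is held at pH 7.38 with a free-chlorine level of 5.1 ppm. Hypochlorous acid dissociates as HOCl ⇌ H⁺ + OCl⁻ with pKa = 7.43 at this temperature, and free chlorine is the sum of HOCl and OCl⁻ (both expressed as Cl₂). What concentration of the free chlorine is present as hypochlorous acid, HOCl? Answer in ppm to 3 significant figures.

2.70 ppm

[OCl⁻]/[HOCl] = 10^(pH − pKa) = 10^(7.38 − 7.43) = 10^-0.05 = 0.8913.
Fraction as HOCl = 1 / (1 + 0.8913) = 0.5288.
HOCl = 0.5288 × 5.1 ppm = 2.697 ppm.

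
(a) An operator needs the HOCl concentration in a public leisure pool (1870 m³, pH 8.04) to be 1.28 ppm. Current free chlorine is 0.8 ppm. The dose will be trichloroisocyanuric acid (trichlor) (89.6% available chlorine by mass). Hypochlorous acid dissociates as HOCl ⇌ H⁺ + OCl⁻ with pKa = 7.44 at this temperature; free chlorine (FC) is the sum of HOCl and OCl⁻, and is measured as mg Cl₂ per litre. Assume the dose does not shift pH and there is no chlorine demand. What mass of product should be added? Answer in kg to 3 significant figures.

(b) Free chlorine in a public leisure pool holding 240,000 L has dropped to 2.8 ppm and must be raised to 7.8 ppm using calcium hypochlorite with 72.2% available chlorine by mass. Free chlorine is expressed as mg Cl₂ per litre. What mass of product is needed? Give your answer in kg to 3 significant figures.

(a) 11.6 kg; (b) 1.66 kg

(a) Volume: 1870 m³ = 1,870,000 L.
(a) [OCl⁻]/[HOCl] = 10^(pH − pKa) = 10^(8.04 − 7.44) = 3.981; fraction as HOCl = 1/(1 + 3.981) = 0.2008.
(a) Free chlorine required for 1.28 ppm HOCl: 1.28 / 0.2008 = 6.376 ppm.
(a) FC to add: 6.376 − 0.8 = 5.576 mg/L as Cl₂.
(a) Cl₂ equivalent: 5.576 mg/L × 1,870,000 L = 10,430 g.
(a) Product at 89.6% available Cl: 10,430 / 0.896 = 11,640 g.

(b) Chlorine deficit: 7.8 − 2.8 = 5 ppm = 5 mg/L as Cl₂.
(b) Cl₂ equivalent needed: 5 mg/L × 240,000 L = 1,200,000 mg = 1200 g.
(b) Product at 72.2% available chlorine: 1200 / 0.722 = 1662 g.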